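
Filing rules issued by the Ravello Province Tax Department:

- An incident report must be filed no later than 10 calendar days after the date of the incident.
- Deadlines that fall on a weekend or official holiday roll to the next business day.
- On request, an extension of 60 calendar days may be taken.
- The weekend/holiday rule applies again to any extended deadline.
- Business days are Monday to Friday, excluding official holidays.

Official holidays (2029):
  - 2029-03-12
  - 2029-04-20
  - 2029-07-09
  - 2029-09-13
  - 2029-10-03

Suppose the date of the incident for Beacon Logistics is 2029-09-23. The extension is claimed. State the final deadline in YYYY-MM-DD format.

2029-12-03

From 2029-09-23, 10 calendar days later is 2029-10-03.
Because 2029-10-03 is a listed holiday, the deadline becomes 2029-10-04 (Thursday).
The 60-calendar-day extension moves the deadline from 2029-10-04 to 2029-12-03.
2029-12-03 (Monday) is already a business day.
So the filing is due 2029-12-03.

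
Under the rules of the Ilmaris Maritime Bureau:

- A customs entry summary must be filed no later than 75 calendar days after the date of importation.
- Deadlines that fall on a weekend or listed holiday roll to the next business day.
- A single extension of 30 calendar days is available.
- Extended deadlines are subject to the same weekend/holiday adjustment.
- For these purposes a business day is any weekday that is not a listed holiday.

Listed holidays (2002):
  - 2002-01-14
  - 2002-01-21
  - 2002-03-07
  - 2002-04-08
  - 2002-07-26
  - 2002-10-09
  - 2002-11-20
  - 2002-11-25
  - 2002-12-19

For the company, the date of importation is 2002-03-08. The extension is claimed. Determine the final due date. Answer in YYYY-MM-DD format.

Trigger date 2002-03-08 + 75 calendar days = 2002-05-22.
2002-05-22 (Wednesday) is already a business day.
Add the 30 calendar-day extension to 2002-05-22: 2002-06-21.
2002-06-21 is a Friday and not a listed holiday, so it stands.
Deadline: 2002-06-21.

2002-06-21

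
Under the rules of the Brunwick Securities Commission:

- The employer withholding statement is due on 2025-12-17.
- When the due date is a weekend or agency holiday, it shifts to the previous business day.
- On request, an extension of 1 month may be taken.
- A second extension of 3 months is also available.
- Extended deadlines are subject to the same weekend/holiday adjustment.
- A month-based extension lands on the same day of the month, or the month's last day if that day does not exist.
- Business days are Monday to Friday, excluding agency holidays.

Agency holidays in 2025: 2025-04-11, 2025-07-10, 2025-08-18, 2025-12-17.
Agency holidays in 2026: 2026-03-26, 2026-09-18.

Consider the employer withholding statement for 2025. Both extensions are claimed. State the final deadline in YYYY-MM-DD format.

The statutory due date is 2025-12-17.
Because 2025-12-17 is a listed holiday, the deadline becomes 2025-12-16 (Tuesday).
The 1 month extension carries 2025-12-16 to 2026-01-16.
2026-01-16 (Friday) is already a business day.
Applying the 3 months extension: 3 months after 2026-01-16 is 2026-04-16.
2026-04-16 (Thursday) is already a business day.
Final deadline: 2026-04-16.

2026-04-16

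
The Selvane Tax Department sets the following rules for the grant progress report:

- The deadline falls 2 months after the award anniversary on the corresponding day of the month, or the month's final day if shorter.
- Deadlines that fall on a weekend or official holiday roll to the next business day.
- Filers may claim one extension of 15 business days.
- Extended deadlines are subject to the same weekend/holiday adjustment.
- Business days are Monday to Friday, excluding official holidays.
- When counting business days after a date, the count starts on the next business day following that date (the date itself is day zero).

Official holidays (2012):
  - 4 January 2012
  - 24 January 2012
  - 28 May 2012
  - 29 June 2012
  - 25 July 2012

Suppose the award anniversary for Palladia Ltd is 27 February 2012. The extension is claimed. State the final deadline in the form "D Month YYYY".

Moving 2 months forward from 27 February 2012 on the corresponding day gives 27 April 2012.
Since 27 April 2012 is a Friday and not a holiday, the date is unchanged.
The 15-business-day extension runs from 27 April 2012 to 18 May 2012.
Since 18 May 2012 is a Friday and not a holiday, the date is unchanged.
Final deadline: 18 May 2012.

18 May 2012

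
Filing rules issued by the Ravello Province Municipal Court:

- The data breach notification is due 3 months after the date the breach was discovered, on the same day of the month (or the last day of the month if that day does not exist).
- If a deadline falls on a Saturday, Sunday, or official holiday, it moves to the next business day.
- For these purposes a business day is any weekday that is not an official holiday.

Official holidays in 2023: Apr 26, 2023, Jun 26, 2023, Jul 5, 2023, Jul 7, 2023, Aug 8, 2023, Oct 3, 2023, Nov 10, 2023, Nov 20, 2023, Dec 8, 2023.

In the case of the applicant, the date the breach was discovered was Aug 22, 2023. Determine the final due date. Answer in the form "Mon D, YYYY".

3 months from Aug 22, 2023 is Nov 22, 2023.
Nov 22, 2023 is a Wednesday and not a listed holiday, so it stands.
Deadline: Nov 22, 2023.

Nov 22, 2023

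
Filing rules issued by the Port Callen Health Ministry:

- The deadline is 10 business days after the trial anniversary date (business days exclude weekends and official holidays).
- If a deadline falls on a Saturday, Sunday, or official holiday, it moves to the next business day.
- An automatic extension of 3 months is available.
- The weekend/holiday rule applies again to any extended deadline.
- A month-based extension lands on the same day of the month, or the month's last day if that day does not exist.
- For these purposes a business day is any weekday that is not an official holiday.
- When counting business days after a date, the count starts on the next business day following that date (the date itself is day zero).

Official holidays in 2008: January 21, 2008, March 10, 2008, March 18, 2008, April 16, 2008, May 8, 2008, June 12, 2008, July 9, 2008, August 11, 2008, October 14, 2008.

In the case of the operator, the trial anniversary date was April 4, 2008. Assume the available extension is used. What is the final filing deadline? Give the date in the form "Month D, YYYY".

Starting the day after April 4, 2008 and counting 10 business days lands on April 21, 2008.
April 21, 2008 is a Monday and not a listed holiday, so it stands.
The 3 months extension carries April 21, 2008 to July 21, 2008.
Since July 21, 2008 is a Monday and not a holiday, the date is unchanged.
Deadline: July 21, 2008.

July 21, 2008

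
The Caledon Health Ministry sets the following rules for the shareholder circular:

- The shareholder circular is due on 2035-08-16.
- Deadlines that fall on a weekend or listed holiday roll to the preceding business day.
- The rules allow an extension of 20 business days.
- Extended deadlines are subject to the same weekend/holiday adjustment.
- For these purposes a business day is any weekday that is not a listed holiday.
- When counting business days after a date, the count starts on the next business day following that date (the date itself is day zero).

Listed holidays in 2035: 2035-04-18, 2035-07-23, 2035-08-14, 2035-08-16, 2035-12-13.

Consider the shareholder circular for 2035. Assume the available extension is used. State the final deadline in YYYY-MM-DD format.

2035-09-13

The statutory due date is 2035-08-16.
2035-08-16 is a listed holiday; the preceding business day is 2035-08-15 (Wednesday).
Counting 20 further business days from 2035-08-15 reaches 2035-09-13.
Since 2035-09-13 is a Thursday and not a holiday, the date is unchanged.
The final due date is 2035-09-13.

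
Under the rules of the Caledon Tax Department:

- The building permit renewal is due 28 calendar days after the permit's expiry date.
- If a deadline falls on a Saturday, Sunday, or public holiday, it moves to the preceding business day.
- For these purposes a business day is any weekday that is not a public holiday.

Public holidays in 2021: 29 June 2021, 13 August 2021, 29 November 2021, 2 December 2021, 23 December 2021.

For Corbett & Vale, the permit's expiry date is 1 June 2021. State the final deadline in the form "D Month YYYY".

28 June 2021

Adding 28 calendar days to 1 June 2021 gives 29 June 2021.
Because 29 June 2021 is a listed holiday, the deadline becomes 28 June 2021 (Monday).
Final deadline: 28 June 2021.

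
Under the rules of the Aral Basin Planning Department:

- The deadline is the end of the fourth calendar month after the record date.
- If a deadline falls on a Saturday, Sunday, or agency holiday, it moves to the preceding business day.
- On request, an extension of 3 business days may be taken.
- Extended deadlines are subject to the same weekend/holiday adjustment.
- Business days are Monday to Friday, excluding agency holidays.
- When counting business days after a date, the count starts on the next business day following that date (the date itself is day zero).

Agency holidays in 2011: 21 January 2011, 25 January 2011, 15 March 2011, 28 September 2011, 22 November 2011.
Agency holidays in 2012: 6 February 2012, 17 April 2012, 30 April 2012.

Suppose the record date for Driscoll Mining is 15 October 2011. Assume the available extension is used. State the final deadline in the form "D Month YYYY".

4 months after 15 October 2011 falls in February 2012; the last day of that month is 29 February 2012.
29 February 2012 is a Wednesday and not a listed holiday, so it stands.
The 3-business-day extension runs from 29 February 2012 to 5 March 2012.
5 March 2012 is a Monday and not a listed holiday, so it stands.
Final deadline: 5 March 2012.

5 March 2012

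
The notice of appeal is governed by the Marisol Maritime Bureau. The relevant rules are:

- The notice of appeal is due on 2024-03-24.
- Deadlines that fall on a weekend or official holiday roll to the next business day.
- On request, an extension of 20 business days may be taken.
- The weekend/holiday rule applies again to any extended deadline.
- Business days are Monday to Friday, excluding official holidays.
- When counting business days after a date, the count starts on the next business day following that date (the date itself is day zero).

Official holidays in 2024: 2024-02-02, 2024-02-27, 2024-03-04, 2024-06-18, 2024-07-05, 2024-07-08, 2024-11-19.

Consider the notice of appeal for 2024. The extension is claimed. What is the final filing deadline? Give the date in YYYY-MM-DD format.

The stated deadline is 2024-03-24.
Because 2024-03-24 is a Sunday, the deadline becomes 2024-03-25 (Monday).
Applying the 20-business-day extension: 20 business days after 2024-03-25 is 2024-04-22.
Since 2024-04-22 is a Monday and not a holiday, the date is unchanged.
So the filing is due 2024-04-22.

2024-04-22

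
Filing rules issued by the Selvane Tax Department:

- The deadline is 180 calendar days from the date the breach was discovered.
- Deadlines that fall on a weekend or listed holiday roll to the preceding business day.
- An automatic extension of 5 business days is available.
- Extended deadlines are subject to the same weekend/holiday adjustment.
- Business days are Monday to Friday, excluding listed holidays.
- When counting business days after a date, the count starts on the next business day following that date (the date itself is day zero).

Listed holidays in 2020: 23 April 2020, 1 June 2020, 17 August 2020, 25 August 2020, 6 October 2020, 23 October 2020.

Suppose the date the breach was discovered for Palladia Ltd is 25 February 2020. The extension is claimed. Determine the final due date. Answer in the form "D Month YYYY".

Trigger date 25 February 2020 + 180 calendar days = 23 August 2020.
23 August 2020 falls on a Sunday. Rolling to the preceding business day gives 21 August 2020, a Friday.
The 5-business-day extension runs from 21 August 2020 to 31 August 2020.
31 August 2020 falls on a Monday, which is a business day, so no adjustment is needed.
Final deadline: 31 August 2020.

31 August 2020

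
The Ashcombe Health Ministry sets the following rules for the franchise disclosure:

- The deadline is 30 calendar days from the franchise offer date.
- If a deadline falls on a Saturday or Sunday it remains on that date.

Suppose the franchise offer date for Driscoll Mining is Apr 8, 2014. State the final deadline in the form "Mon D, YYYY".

From Apr 8, 2014, 30 calendar days later is May 8, 2014.
No adjustment is made for weekends or holidays, so May 8, 2014 stands.
Deadline: May 8, 2014.

May 8, 2014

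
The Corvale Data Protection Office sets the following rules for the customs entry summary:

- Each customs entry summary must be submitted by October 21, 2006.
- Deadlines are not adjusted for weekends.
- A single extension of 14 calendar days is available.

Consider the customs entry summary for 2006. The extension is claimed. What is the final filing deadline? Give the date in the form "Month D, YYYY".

November 4, 2006

The statutory due date is October 21, 2006.
October 21, 2006 is a Saturday; no weekend or holiday adjustment applies.
The 14-calendar-day extension moves the deadline from October 21, 2006 to November 4, 2006.
November 4, 2006 falls on a Saturday. The rules make no weekend/holiday allowance, so it remains November 4, 2006.
So the filing is due November 4, 2006.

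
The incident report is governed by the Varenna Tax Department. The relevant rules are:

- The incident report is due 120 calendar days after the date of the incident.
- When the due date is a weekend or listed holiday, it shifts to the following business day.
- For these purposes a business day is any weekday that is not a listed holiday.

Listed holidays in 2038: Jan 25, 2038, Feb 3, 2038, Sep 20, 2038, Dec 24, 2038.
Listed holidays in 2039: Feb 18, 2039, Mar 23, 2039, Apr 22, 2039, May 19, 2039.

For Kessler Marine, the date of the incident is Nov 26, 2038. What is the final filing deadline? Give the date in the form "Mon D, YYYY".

Mar 28, 2039

Trigger date Nov 26, 2038 + 120 calendar days = Mar 26, 2039.
Mar 26, 2039 falls on a Saturday. Rolling to the next business day gives Mar 28, 2039, a Monday.
Final deadline: Mar 28, 2039.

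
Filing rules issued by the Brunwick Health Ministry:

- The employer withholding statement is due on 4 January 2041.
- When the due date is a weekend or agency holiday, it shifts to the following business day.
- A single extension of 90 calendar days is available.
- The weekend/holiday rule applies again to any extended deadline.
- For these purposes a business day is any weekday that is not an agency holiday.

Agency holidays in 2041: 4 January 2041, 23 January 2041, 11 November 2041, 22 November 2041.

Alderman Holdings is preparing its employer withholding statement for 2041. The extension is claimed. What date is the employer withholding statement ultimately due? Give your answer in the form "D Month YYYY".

8 April 2041

The stated deadline is 4 January 2041.
Because 4 January 2041 is a listed holiday, the deadline becomes 7 January 2041 (Monday).
The 90-calendar-day extension moves the deadline from 7 January 2041 to 7 April 2041.
7 April 2041 is a Sunday, so it moves to the next business day, 8 April 2041 (Monday).
So the filing is due 8 April 2041.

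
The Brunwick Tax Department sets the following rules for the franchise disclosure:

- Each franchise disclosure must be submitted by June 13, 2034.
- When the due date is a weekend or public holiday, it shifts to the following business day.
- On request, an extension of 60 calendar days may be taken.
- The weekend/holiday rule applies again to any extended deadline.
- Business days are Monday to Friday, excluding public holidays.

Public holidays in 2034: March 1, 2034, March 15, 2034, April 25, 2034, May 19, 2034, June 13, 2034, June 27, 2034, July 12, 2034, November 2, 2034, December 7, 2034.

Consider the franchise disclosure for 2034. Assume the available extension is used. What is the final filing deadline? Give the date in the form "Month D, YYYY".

The statutory due date is June 13, 2034.
June 13, 2034 is a listed holiday; the next business day is June 14, 2034 (Wednesday).
The 60-calendar-day extension moves the deadline from June 14, 2034 to August 13, 2034.
August 13, 2034 is a Sunday; the next business day is August 14, 2034 (Monday).
So the filing is due August 14, 2034.

August 14, 2034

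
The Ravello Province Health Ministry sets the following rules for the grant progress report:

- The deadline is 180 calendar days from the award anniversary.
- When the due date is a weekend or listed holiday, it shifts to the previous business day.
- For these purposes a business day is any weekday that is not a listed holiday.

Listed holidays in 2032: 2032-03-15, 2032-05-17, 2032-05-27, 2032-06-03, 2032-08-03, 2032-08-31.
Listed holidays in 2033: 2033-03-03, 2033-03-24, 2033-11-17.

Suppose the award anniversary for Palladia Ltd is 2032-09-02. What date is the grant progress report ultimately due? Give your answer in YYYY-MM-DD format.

Trigger date 2032-09-02 + 180 calendar days = 2033-03-01.
Since 2033-03-01 is a Tuesday and not a holiday, the date is unchanged.
The final due date is 2033-03-01.

2033-03-01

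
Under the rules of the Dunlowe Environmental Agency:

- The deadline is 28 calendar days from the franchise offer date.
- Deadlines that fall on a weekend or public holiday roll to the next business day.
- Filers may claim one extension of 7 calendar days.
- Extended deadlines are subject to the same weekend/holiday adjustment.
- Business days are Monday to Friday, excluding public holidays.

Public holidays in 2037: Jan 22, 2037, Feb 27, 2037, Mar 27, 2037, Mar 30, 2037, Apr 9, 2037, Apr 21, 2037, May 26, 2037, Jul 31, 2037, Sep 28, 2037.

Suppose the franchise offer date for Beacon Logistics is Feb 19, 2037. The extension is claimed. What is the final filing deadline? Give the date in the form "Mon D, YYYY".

Mar 26, 2037

Trigger date Feb 19, 2037 + 28 calendar days = Mar 19, 2037.
Since Mar 19, 2037 is a Thursday and not a holiday, the date is unchanged.
The 7-calendar-day extension moves the deadline from Mar 19, 2037 to Mar 26, 2037.
Since Mar 26, 2037 is a Thursday and not a holiday, the date is unchanged.
Deadline: Mar 26, 2037.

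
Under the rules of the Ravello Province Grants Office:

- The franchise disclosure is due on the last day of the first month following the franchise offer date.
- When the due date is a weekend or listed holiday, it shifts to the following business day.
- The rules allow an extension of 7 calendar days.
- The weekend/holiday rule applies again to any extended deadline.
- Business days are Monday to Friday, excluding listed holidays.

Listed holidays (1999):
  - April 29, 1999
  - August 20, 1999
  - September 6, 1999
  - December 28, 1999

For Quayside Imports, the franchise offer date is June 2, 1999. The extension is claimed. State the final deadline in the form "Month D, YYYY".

1 month after June 2, 1999 is July 1999; that month ends on July 31, 1999.
Because July 31, 1999 is a Saturday, the deadline becomes August 2, 1999 (Monday).
With the 7-day extension, August 2, 1999 becomes August 9, 1999.
Since August 9, 1999 is a Monday and not a holiday, the date is unchanged.
The final due date is August 9, 1999.

August 9, 1999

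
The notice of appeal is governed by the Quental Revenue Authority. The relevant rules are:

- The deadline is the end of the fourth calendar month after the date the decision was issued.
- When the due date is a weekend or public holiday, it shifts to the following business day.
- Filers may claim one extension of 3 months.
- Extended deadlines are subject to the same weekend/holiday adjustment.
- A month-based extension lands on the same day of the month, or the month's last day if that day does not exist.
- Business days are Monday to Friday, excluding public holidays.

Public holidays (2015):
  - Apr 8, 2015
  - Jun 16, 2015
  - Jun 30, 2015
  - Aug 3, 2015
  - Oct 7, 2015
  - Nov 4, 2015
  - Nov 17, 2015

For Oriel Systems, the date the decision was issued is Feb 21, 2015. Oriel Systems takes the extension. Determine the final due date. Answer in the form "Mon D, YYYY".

Oct 1, 2015

The fourth month after Feb 21, 2015 is June 2015, whose last day is Jun 30, 2015.
Because Jun 30, 2015 is a listed holiday, the deadline becomes Jul 1, 2015 (Wednesday).
Add 3 months to Jul 1, 2015: Oct 1, 2015.
Oct 1, 2015 (Thursday) is already a business day.
Final deadline: Oct 1, 2015.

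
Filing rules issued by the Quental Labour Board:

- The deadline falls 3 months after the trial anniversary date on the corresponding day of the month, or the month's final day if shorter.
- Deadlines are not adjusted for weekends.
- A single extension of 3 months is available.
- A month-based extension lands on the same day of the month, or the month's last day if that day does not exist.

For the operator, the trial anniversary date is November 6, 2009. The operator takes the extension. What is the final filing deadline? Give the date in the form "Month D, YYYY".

3 months after November 6, 2009, on the same day of the month, is February 6, 2010.
February 6, 2010 is a Saturday; no weekend or holiday adjustment applies.
The 3 months extension carries February 6, 2010 to May 6, 2010.
No adjustment is made for weekends or holidays, so May 6, 2010 stands.
Deadline: May 6, 2010.

May 6, 2010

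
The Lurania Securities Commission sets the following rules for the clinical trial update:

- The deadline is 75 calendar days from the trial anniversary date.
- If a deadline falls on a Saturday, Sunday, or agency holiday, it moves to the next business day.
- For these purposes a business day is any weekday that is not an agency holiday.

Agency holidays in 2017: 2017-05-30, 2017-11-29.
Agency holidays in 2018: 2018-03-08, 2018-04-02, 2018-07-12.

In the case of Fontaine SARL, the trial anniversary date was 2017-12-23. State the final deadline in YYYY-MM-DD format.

2018-03-09

75 calendar days after 2017-12-23 is 2018-03-08.
2018-03-08 is a listed holiday, so it moves to the next business day, 2018-03-09 (Friday).
Deadline: 2018-03-09.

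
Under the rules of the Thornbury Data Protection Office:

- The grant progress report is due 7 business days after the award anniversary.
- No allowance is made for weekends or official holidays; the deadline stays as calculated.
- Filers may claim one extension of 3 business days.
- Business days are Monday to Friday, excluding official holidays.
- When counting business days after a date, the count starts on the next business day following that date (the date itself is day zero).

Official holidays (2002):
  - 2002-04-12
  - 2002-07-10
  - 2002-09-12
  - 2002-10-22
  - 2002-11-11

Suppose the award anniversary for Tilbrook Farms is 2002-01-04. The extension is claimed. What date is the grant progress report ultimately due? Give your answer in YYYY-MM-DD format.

2002-01-18

7 business days after 2002-01-04, excluding weekends and holidays, is 2002-01-15.
2002-01-15 is a Tuesday; no weekend or holiday adjustment applies.
Applying the 3-business-day extension: 3 business days after 2002-01-15 is 2002-01-18.
2002-01-18 is a Friday; no weekend or holiday adjustment applies.
So the filing is due 2002-01-18.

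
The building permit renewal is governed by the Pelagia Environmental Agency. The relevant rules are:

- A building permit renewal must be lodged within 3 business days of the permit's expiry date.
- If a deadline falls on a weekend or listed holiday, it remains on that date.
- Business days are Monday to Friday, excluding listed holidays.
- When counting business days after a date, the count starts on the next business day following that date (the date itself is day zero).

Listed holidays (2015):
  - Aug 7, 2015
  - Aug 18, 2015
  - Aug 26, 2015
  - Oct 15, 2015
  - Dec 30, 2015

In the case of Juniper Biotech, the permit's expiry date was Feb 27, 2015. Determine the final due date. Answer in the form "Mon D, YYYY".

Counting 3 business days after Feb 27, 2015 (skipping weekends and listed holidays) reaches Mar 4, 2015.
No adjustment is made for weekends or holidays, so Mar 4, 2015 stands.
So the filing is due Mar 4, 2015.

Mar 4, 2015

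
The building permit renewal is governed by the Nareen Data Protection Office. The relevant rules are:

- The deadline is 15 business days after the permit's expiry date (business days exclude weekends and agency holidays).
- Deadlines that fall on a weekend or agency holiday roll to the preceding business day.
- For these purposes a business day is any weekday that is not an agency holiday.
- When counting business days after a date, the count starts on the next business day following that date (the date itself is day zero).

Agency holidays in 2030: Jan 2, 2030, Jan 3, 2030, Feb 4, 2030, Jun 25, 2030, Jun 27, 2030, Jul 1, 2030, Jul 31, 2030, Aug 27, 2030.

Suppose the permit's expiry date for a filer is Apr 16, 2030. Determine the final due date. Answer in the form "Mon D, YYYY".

May 7, 2030

Starting the day after Apr 16, 2030 and counting 15 business days lands on May 7, 2030.
May 7, 2030 is a Tuesday and not a listed holiday, so it stands.
Final deadline: May 7, 2030.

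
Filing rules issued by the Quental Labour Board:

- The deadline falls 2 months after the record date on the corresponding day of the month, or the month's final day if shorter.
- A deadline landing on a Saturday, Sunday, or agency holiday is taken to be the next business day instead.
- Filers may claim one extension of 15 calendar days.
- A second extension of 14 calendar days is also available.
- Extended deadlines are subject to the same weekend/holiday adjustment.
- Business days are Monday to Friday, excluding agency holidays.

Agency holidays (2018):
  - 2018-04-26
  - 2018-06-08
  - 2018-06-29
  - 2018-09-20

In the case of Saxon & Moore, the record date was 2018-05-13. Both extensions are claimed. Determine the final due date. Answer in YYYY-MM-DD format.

Moving 2 months forward from 2018-05-13 on the corresponding day gives 2018-07-13.
2018-07-13 (Friday) is already a business day.
Applying the 15-calendar-day extension: 2018-07-13 + 15 days = 2018-07-28.
2018-07-28 is a Saturday; the next business day is 2018-07-30 (Monday).
Applying the 14-calendar-day extension: 2018-07-30 + 14 days = 2018-08-13.
Since 2018-08-13 is a Monday and not a holiday, the date is unchanged.
The final due date is 2018-08-13.

2018-08-13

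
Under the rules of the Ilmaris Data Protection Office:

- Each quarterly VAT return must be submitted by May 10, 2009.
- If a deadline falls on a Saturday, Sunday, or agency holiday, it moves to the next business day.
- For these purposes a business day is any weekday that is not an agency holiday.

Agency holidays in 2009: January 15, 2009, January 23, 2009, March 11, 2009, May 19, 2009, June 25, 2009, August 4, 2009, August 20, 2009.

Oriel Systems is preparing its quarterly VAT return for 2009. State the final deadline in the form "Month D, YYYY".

The stated deadline is May 10, 2009.
Because May 10, 2009 is a Sunday, the deadline becomes May 11, 2009 (Monday).
The final due date is May 11, 2009.

May 11, 2009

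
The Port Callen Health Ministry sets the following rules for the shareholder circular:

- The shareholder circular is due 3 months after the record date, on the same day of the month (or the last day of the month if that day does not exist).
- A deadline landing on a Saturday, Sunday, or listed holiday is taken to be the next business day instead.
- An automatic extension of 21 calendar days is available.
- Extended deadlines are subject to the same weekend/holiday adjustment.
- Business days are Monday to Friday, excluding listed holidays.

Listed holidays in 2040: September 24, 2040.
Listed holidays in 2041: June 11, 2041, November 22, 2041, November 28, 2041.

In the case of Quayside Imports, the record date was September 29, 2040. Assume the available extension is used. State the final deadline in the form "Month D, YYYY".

Moving 3 months forward from September 29, 2040 on the corresponding day gives December 29, 2040.
December 29, 2040 is a Saturday; the next business day is December 31, 2040 (Monday).
With the 21-day extension, December 31, 2040 becomes January 21, 2041.
Since January 21, 2041 is a Monday and not a holiday, the date is unchanged.
Deadline: January 21, 2041.

January 21, 2041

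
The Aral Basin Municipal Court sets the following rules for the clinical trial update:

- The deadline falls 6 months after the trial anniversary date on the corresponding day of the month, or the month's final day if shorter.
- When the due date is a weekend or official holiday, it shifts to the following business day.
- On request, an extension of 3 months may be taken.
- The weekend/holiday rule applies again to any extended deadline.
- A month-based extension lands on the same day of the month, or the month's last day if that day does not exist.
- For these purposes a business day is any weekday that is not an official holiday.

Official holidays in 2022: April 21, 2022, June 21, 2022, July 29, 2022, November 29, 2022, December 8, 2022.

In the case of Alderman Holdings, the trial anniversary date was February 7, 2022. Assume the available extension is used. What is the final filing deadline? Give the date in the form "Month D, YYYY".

6 months from February 7, 2022 is August 7, 2022.
August 7, 2022 is a Sunday, so it moves to the next business day, August 8, 2022 (Monday).
Add 3 months to August 8, 2022: November 8, 2022.
November 8, 2022 falls on a Tuesday, which is a business day, so no adjustment is needed.
The final due date is November 8, 2022.

November 8, 2022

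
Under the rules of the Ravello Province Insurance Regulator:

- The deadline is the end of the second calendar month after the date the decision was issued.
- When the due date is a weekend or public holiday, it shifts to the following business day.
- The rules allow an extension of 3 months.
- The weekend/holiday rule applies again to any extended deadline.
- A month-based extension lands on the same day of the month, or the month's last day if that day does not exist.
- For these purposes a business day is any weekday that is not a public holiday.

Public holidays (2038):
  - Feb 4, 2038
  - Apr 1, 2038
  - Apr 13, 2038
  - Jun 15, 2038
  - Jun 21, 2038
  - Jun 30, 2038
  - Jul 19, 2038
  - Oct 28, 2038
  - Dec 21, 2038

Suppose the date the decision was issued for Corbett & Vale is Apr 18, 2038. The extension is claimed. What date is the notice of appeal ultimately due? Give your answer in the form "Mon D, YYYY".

Oct 1, 2038

2 months after Apr 18, 2038 falls in June 2038; the last day of that month is Jun 30, 2038.
Jun 30, 2038 is a listed holiday; the next business day is Jul 1, 2038 (Thursday).
The 3 months extension carries Jul 1, 2038 to Oct 1, 2038.
Oct 1, 2038 falls on a Friday, which is a business day, so no adjustment is needed.
Final deadline: Oct 1, 2038.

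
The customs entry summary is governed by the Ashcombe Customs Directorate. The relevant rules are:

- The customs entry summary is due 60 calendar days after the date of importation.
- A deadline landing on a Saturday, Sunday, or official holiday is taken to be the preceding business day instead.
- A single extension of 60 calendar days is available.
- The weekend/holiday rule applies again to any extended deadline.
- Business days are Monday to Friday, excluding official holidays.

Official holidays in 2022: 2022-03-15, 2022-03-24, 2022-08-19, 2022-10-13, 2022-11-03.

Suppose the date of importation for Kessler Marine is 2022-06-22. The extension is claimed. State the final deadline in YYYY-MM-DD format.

2022-10-17

From 2022-06-22, 60 calendar days later is 2022-08-21.
2022-08-21 is a Sunday, so it moves to the preceding business day, 2022-08-18 (Thursday).
With the 60-day extension, 2022-08-18 becomes 2022-10-17.
2022-10-17 falls on a Monday, which is a business day, so no adjustment is needed.
So the filing is due 2022-10-17.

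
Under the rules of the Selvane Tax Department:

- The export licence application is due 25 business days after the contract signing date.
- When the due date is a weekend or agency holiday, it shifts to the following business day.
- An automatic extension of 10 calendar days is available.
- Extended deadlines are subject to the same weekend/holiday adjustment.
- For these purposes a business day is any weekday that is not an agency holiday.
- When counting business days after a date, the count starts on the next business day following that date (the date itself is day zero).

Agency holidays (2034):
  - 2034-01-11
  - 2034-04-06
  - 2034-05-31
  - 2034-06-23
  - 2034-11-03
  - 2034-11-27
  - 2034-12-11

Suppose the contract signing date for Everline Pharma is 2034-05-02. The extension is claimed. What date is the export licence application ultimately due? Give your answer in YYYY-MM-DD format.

25 business days after 2034-05-02, excluding weekends and holidays, is 2034-06-07.
2034-06-07 falls on a Wednesday, which is a business day, so no adjustment is needed.
With the 10-day extension, 2034-06-07 becomes 2034-06-17.
2034-06-17 is a Saturday; the next business day is 2034-06-19 (Monday).
Deadline: 2034-06-19.

2034-06-19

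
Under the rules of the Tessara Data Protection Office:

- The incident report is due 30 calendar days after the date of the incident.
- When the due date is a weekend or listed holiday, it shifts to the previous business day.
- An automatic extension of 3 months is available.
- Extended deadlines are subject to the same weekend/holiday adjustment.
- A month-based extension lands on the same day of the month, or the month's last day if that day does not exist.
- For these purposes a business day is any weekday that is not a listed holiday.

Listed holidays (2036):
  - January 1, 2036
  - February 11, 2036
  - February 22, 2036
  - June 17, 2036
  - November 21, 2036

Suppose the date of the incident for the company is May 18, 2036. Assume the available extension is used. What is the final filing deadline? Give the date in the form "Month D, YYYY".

From May 18, 2036, 30 calendar days later is June 17, 2036.
June 17, 2036 falls on a listed holiday. Rolling to the preceding business day gives June 16, 2036, a Monday.
Add 3 months to June 16, 2036: September 16, 2036.
September 16, 2036 is a Tuesday and not a listed holiday, so it stands.
Final deadline: September 16, 2036.

September 16, 2036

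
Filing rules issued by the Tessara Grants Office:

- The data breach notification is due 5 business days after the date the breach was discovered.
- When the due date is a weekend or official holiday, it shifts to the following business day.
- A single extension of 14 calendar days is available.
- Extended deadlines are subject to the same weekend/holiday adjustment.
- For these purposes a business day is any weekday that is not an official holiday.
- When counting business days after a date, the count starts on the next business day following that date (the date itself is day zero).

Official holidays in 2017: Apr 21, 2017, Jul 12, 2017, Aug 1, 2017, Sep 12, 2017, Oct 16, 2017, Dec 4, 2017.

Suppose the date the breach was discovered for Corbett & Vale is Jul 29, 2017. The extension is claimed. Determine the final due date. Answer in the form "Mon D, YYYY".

Aug 21, 2017

5 business days after Jul 29, 2017, excluding weekends and holidays, is Aug 7, 2017.
Aug 7, 2017 falls on a Monday, which is a business day, so no adjustment is needed.
Applying the 14-calendar-day extension: Aug 7, 2017 + 14 days = Aug 21, 2017.
Since Aug 21, 2017 is a Monday and not a holiday, the date is unchanged.
The final due date is Aug 21, 2017.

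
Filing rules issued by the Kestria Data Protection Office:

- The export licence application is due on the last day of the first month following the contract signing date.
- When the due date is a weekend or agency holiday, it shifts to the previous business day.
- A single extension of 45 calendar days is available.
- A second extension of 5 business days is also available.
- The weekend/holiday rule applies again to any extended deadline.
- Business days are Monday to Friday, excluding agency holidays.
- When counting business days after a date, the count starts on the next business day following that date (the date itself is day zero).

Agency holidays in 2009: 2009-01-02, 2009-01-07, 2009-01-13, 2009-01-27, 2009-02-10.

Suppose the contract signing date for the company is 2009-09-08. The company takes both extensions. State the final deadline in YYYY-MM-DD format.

1 month after 2009-09-08 falls in October 2009; the last day of that month is 2009-10-31.
Because 2009-10-31 is a Saturday, the deadline becomes 2009-10-30 (Friday).
With the 45-day extension, 2009-10-30 becomes 2009-12-14.
2009-12-14 (Monday) is already a business day.
Counting 5 further business days from 2009-12-14 reaches 2009-12-21.
Since 2009-12-21 is a Monday and not a holiday, the date is unchanged.
The final due date is 2009-12-21.

2009-12-21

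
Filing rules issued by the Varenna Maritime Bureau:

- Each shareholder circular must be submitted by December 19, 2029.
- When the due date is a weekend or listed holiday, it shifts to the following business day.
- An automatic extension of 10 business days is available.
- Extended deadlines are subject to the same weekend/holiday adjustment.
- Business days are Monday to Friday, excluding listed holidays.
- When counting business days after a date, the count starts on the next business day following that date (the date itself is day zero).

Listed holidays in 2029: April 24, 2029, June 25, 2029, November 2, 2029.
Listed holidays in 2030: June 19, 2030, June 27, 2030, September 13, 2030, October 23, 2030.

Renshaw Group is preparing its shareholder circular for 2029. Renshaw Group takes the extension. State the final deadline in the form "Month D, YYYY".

January 2, 2030

The stated deadline is December 19, 2029.
December 19, 2029 is a Wednesday and not a listed holiday, so it stands.
Counting 10 further business days from December 19, 2029 reaches January 2, 2030.
January 2, 2030 falls on a Wednesday, which is a business day, so no adjustment is needed.
So the filing is due January 2, 2030.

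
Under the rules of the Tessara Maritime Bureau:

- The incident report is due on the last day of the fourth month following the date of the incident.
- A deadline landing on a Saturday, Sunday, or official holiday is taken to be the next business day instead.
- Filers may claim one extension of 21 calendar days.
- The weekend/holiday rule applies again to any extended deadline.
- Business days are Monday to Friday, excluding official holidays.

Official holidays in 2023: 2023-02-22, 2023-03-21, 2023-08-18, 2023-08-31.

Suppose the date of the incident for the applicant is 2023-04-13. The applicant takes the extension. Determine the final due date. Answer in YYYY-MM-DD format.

4 months after 2023-04-13 falls in August 2023; the last day of that month is 2023-08-31.
2023-08-31 is a listed holiday, so it moves to the next business day, 2023-09-01 (Friday).
Applying the 21-calendar-day extension: 2023-09-01 + 21 days = 2023-09-22.
Since 2023-09-22 is a Friday and not a holiday, the date is unchanged.
Deadline: 2023-09-22.

2023-09-22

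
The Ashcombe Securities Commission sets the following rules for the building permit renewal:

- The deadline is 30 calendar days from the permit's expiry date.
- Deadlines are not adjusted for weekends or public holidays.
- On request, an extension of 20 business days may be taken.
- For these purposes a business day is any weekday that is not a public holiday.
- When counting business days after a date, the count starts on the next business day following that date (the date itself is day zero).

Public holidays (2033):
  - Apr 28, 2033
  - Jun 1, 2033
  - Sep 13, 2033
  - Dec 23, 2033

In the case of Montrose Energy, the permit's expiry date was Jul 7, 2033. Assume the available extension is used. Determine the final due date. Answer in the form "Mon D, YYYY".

Sep 2, 2033

Trigger date Jul 7, 2033 + 30 calendar days = Aug 6, 2033.
Aug 6, 2033 falls on a Saturday. The rules make no weekend/holiday allowance, so it remains Aug 6, 2033.
Applying the 20-business-day extension: 20 business days after Aug 6, 2033 is Sep 2, 2033.
No adjustment is made for weekends or holidays, so Sep 2, 2033 stands.
Final deadline: Sep 2, 2033.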